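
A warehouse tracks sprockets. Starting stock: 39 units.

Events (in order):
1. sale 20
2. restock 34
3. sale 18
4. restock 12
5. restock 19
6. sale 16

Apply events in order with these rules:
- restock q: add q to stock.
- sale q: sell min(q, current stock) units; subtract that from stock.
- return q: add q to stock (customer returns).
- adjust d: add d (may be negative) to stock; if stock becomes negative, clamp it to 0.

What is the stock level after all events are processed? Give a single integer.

Answer: 50

Derivation:
Processing events:
Start: stock = 39
  Event 1 (sale 20): sell min(20,39)=20. stock: 39 - 20 = 19. total_sold = 20
  Event 2 (restock 34): 19 + 34 = 53
  Event 3 (sale 18): sell min(18,53)=18. stock: 53 - 18 = 35. total_sold = 38
  Event 4 (restock 12): 35 + 12 = 47
  Event 5 (restock 19): 47 + 19 = 66
  Event 6 (sale 16): sell min(16,66)=16. stock: 66 - 16 = 50. total_sold = 54
Final: stock = 50, total_sold = 54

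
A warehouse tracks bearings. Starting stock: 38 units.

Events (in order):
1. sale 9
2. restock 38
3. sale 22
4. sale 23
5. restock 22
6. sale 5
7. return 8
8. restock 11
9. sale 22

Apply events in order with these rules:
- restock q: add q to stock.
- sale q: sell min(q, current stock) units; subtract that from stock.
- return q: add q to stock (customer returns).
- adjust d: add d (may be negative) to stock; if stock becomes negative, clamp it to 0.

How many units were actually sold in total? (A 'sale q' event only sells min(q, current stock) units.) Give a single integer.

Answer: 81

Derivation:
Processing events:
Start: stock = 38
  Event 1 (sale 9): sell min(9,38)=9. stock: 38 - 9 = 29. total_sold = 9
  Event 2 (restock 38): 29 + 38 = 67
  Event 3 (sale 22): sell min(22,67)=22. stock: 67 - 22 = 45. total_sold = 31
  Event 4 (sale 23): sell min(23,45)=23. stock: 45 - 23 = 22. total_sold = 54
  Event 5 (restock 22): 22 + 22 = 44
  Event 6 (sale 5): sell min(5,44)=5. stock: 44 - 5 = 39. total_sold = 59
  Event 7 (return 8): 39 + 8 = 47
  Event 8 (restock 11): 47 + 11 = 58
  Event 9 (sale 22): sell min(22,58)=22. stock: 58 - 22 = 36. total_sold = 81
Final: stock = 36, total_sold = 81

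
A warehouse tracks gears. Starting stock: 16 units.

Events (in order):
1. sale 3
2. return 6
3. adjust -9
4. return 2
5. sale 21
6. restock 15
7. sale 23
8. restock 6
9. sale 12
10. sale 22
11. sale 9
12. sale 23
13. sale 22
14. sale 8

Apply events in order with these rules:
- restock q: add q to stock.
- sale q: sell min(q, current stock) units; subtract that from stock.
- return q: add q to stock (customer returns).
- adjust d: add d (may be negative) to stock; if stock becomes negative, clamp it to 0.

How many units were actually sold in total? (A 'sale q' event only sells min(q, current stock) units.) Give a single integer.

Processing events:
Start: stock = 16
  Event 1 (sale 3): sell min(3,16)=3. stock: 16 - 3 = 13. total_sold = 3
  Event 2 (return 6): 13 + 6 = 19
  Event 3 (adjust -9): 19 + -9 = 10
  Event 4 (return 2): 10 + 2 = 12
  Event 5 (sale 21): sell min(21,12)=12. stock: 12 - 12 = 0. total_sold = 15
  Event 6 (restock 15): 0 + 15 = 15
  Event 7 (sale 23): sell min(23,15)=15. stock: 15 - 15 = 0. total_sold = 30
  Event 8 (restock 6): 0 + 6 = 6
  Event 9 (sale 12): sell min(12,6)=6. stock: 6 - 6 = 0. total_sold = 36
  Event 10 (sale 22): sell min(22,0)=0. stock: 0 - 0 = 0. total_sold = 36
  Event 11 (sale 9): sell min(9,0)=0. stock: 0 - 0 = 0. total_sold = 36
  Event 12 (sale 23): sell min(23,0)=0. stock: 0 - 0 = 0. total_sold = 36
  Event 13 (sale 22): sell min(22,0)=0. stock: 0 - 0 = 0. total_sold = 36
  Event 14 (sale 8): sell min(8,0)=0. stock: 0 - 0 = 0. total_sold = 36
Final: stock = 0, total_sold = 36

Answer: 36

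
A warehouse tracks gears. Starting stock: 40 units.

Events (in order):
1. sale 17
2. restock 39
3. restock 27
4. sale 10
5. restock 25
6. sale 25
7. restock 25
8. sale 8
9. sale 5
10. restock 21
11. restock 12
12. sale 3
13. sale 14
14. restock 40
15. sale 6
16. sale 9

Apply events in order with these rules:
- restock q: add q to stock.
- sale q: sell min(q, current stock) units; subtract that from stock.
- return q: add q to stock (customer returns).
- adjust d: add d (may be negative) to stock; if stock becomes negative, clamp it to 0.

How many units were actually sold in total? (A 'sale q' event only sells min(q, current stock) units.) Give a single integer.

Answer: 97

Derivation:
Processing events:
Start: stock = 40
  Event 1 (sale 17): sell min(17,40)=17. stock: 40 - 17 = 23. total_sold = 17
  Event 2 (restock 39): 23 + 39 = 62
  Event 3 (restock 27): 62 + 27 = 89
  Event 4 (sale 10): sell min(10,89)=10. stock: 89 - 10 = 79. total_sold = 27
  Event 5 (restock 25): 79 + 25 = 104
  Event 6 (sale 25): sell min(25,104)=25. stock: 104 - 25 = 79. total_sold = 52
  Event 7 (restock 25): 79 + 25 = 104
  Event 8 (sale 8): sell min(8,104)=8. stock: 104 - 8 = 96. total_sold = 60
  Event 9 (sale 5): sell min(5,96)=5. stock: 96 - 5 = 91. total_sold = 65
  Event 10 (restock 21): 91 + 21 = 112
  Event 11 (restock 12): 112 + 12 = 124
  Event 12 (sale 3): sell min(3,124)=3. stock: 124 - 3 = 121. total_sold = 68
  Event 13 (sale 14): sell min(14,121)=14. stock: 121 - 14 = 107. total_sold = 82
  Event 14 (restock 40): 107 + 40 = 147
  Event 15 (sale 6): sell min(6,147)=6. stock: 147 - 6 = 141. total_sold = 88
  Event 16 (sale 9): sell min(9,141)=9. stock: 141 - 9 = 132. total_sold = 97
Final: stock = 132, total_sold = 97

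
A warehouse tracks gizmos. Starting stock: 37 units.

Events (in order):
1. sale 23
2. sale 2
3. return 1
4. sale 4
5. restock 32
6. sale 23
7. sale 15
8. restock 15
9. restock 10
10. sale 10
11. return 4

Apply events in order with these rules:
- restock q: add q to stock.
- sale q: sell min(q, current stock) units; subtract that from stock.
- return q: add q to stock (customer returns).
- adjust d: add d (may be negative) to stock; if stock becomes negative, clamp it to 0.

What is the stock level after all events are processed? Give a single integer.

Answer: 22

Derivation:
Processing events:
Start: stock = 37
  Event 1 (sale 23): sell min(23,37)=23. stock: 37 - 23 = 14. total_sold = 23
  Event 2 (sale 2): sell min(2,14)=2. stock: 14 - 2 = 12. total_sold = 25
  Event 3 (return 1): 12 + 1 = 13
  Event 4 (sale 4): sell min(4,13)=4. stock: 13 - 4 = 9. total_sold = 29
  Event 5 (restock 32): 9 + 32 = 41
  Event 6 (sale 23): sell min(23,41)=23. stock: 41 - 23 = 18. total_sold = 52
  Event 7 (sale 15): sell min(15,18)=15. stock: 18 - 15 = 3. total_sold = 67
  Event 8 (restock 15): 3 + 15 = 18
  Event 9 (restock 10): 18 + 10 = 28
  Event 10 (sale 10): sell min(10,28)=10. stock: 28 - 10 = 18. total_sold = 77
  Event 11 (return 4): 18 + 4 = 22
Final: stock = 22, total_sold = 77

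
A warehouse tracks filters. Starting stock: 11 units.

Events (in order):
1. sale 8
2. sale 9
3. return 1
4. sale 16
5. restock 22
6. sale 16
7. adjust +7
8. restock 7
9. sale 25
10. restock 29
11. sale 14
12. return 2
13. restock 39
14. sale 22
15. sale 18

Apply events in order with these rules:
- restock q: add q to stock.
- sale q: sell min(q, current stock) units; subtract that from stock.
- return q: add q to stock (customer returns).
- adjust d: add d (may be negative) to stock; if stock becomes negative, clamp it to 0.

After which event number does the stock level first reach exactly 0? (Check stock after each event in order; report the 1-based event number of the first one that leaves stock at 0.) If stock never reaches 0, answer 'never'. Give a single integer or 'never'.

Processing events:
Start: stock = 11
  Event 1 (sale 8): sell min(8,11)=8. stock: 11 - 8 = 3. total_sold = 8
  Event 2 (sale 9): sell min(9,3)=3. stock: 3 - 3 = 0. total_sold = 11
  Event 3 (return 1): 0 + 1 = 1
  Event 4 (sale 16): sell min(16,1)=1. stock: 1 - 1 = 0. total_sold = 12
  Event 5 (restock 22): 0 + 22 = 22
  Event 6 (sale 16): sell min(16,22)=16. stock: 22 - 16 = 6. total_sold = 28
  Event 7 (adjust +7): 6 + 7 = 13
  Event 8 (restock 7): 13 + 7 = 20
  Event 9 (sale 25): sell min(25,20)=20. stock: 20 - 20 = 0. total_sold = 48
  Event 10 (restock 29): 0 + 29 = 29
  Event 11 (sale 14): sell min(14,29)=14. stock: 29 - 14 = 15. total_sold = 62
  Event 12 (return 2): 15 + 2 = 17
  Event 13 (restock 39): 17 + 39 = 56
  Event 14 (sale 22): sell min(22,56)=22. stock: 56 - 22 = 34. total_sold = 84
  Event 15 (sale 18): sell min(18,34)=18. stock: 34 - 18 = 16. total_sold = 102
Final: stock = 16, total_sold = 102

First zero at event 2.

Answer: 2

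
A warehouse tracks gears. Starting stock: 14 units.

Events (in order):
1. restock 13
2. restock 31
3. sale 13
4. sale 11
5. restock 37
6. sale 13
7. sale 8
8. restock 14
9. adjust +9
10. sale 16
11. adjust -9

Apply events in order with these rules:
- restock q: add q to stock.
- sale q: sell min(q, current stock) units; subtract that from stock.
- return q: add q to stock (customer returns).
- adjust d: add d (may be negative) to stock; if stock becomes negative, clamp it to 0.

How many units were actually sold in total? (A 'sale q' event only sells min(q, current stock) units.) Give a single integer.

Answer: 61

Derivation:
Processing events:
Start: stock = 14
  Event 1 (restock 13): 14 + 13 = 27
  Event 2 (restock 31): 27 + 31 = 58
  Event 3 (sale 13): sell min(13,58)=13. stock: 58 - 13 = 45. total_sold = 13
  Event 4 (sale 11): sell min(11,45)=11. stock: 45 - 11 = 34. total_sold = 24
  Event 5 (restock 37): 34 + 37 = 71
  Event 6 (sale 13): sell min(13,71)=13. stock: 71 - 13 = 58. total_sold = 37
  Event 7 (sale 8): sell min(8,58)=8. stock: 58 - 8 = 50. total_sold = 45
  Event 8 (restock 14): 50 + 14 = 64
  Event 9 (adjust +9): 64 + 9 = 73
  Event 10 (sale 16): sell min(16,73)=16. stock: 73 - 16 = 57. total_sold = 61
  Event 11 (adjust -9): 57 + -9 = 48
Final: stock = 48, total_sold = 61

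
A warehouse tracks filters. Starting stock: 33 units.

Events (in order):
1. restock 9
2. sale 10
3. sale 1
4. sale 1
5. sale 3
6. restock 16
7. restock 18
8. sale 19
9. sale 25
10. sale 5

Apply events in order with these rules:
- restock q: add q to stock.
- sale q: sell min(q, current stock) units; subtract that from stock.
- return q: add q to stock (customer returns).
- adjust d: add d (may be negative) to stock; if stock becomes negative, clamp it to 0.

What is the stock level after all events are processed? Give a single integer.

Processing events:
Start: stock = 33
  Event 1 (restock 9): 33 + 9 = 42
  Event 2 (sale 10): sell min(10,42)=10. stock: 42 - 10 = 32. total_sold = 10
  Event 3 (sale 1): sell min(1,32)=1. stock: 32 - 1 = 31. total_sold = 11
  Event 4 (sale 1): sell min(1,31)=1. stock: 31 - 1 = 30. total_sold = 12
  Event 5 (sale 3): sell min(3,30)=3. stock: 30 - 3 = 27. total_sold = 15
  Event 6 (restock 16): 27 + 16 = 43
  Event 7 (restock 18): 43 + 18 = 61
  Event 8 (sale 19): sell min(19,61)=19. stock: 61 - 19 = 42. total_sold = 34
  Event 9 (sale 25): sell min(25,42)=25. stock: 42 - 25 = 17. total_sold = 59
  Event 10 (sale 5): sell min(5,17)=5. stock: 17 - 5 = 12. total_sold = 64
Final: stock = 12, total_sold = 64

Answer: 12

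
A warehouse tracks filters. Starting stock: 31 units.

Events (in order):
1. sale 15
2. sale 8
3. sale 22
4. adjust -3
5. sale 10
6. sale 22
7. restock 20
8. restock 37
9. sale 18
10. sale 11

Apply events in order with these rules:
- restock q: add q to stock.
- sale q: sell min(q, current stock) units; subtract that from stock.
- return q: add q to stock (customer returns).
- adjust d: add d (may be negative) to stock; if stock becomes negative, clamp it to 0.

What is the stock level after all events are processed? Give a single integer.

Processing events:
Start: stock = 31
  Event 1 (sale 15): sell min(15,31)=15. stock: 31 - 15 = 16. total_sold = 15
  Event 2 (sale 8): sell min(8,16)=8. stock: 16 - 8 = 8. total_sold = 23
  Event 3 (sale 22): sell min(22,8)=8. stock: 8 - 8 = 0. total_sold = 31
  Event 4 (adjust -3): 0 + -3 = 0 (clamped to 0)
  Event 5 (sale 10): sell min(10,0)=0. stock: 0 - 0 = 0. total_sold = 31
  Event 6 (sale 22): sell min(22,0)=0. stock: 0 - 0 = 0. total_sold = 31
  Event 7 (restock 20): 0 + 20 = 20
  Event 8 (restock 37): 20 + 37 = 57
  Event 9 (sale 18): sell min(18,57)=18. stock: 57 - 18 = 39. total_sold = 49
  Event 10 (sale 11): sell min(11,39)=11. stock: 39 - 11 = 28. total_sold = 60
Final: stock = 28, total_sold = 60

Answer: 28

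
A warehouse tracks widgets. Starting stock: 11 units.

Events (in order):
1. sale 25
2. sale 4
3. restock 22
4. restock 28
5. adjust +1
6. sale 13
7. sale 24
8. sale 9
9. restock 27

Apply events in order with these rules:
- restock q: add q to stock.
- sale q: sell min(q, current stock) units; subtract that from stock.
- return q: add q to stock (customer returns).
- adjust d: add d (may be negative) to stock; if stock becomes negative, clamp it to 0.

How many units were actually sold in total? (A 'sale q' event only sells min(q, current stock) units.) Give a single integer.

Processing events:
Start: stock = 11
  Event 1 (sale 25): sell min(25,11)=11. stock: 11 - 11 = 0. total_sold = 11
  Event 2 (sale 4): sell min(4,0)=0. stock: 0 - 0 = 0. total_sold = 11
  Event 3 (restock 22): 0 + 22 = 22
  Event 4 (restock 28): 22 + 28 = 50
  Event 5 (adjust +1): 50 + 1 = 51
  Event 6 (sale 13): sell min(13,51)=13. stock: 51 - 13 = 38. total_sold = 24
  Event 7 (sale 24): sell min(24,38)=24. stock: 38 - 24 = 14. total_sold = 48
  Event 8 (sale 9): sell min(9,14)=9. stock: 14 - 9 = 5. total_sold = 57
  Event 9 (restock 27): 5 + 27 = 32
Final: stock = 32, total_sold = 57

Answer: 57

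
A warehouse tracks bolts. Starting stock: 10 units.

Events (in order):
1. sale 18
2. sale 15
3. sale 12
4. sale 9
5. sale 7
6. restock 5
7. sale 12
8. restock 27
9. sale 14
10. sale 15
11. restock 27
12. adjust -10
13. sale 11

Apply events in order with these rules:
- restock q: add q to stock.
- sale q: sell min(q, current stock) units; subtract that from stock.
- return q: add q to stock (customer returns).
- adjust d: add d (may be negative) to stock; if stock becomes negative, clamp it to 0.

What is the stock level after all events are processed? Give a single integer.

Processing events:
Start: stock = 10
  Event 1 (sale 18): sell min(18,10)=10. stock: 10 - 10 = 0. total_sold = 10
  Event 2 (sale 15): sell min(15,0)=0. stock: 0 - 0 = 0. total_sold = 10
  Event 3 (sale 12): sell min(12,0)=0. stock: 0 - 0 = 0. total_sold = 10
  Event 4 (sale 9): sell min(9,0)=0. stock: 0 - 0 = 0. total_sold = 10
  Event 5 (sale 7): sell min(7,0)=0. stock: 0 - 0 = 0. total_sold = 10
  Event 6 (restock 5): 0 + 5 = 5
  Event 7 (sale 12): sell min(12,5)=5. stock: 5 - 5 = 0. total_sold = 15
  Event 8 (restock 27): 0 + 27 = 27
  Event 9 (sale 14): sell min(14,27)=14. stock: 27 - 14 = 13. total_sold = 29
  Event 10 (sale 15): sell min(15,13)=13. stock: 13 - 13 = 0. total_sold = 42
  Event 11 (restock 27): 0 + 27 = 27
  Event 12 (adjust -10): 27 + -10 = 17
  Event 13 (sale 11): sell min(11,17)=11. stock: 17 - 11 = 6. total_sold = 53
Final: stock = 6, total_sold = 53

Answer: 6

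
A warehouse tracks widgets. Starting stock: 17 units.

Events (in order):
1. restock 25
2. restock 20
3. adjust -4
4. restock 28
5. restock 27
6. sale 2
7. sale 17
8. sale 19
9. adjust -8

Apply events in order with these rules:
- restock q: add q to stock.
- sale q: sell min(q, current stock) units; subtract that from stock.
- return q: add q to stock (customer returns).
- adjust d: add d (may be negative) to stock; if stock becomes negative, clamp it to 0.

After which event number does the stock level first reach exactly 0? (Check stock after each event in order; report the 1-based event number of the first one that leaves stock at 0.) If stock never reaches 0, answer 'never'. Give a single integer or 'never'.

Processing events:
Start: stock = 17
  Event 1 (restock 25): 17 + 25 = 42
  Event 2 (restock 20): 42 + 20 = 62
  Event 3 (adjust -4): 62 + -4 = 58
  Event 4 (restock 28): 58 + 28 = 86
  Event 5 (restock 27): 86 + 27 = 113
  Event 6 (sale 2): sell min(2,113)=2. stock: 113 - 2 = 111. total_sold = 2
  Event 7 (sale 17): sell min(17,111)=17. stock: 111 - 17 = 94. total_sold = 19
  Event 8 (sale 19): sell min(19,94)=19. stock: 94 - 19 = 75. total_sold = 38
  Event 9 (adjust -8): 75 + -8 = 67
Final: stock = 67, total_sold = 38

Stock never reaches 0.

Answer: never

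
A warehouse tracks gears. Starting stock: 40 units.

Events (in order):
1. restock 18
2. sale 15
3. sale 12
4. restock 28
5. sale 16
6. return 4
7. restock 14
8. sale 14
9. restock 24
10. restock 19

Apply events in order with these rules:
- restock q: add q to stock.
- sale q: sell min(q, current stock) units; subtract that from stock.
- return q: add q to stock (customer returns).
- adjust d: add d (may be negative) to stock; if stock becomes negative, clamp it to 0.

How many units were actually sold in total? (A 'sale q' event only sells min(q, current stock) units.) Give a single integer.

Answer: 57

Derivation:
Processing events:
Start: stock = 40
  Event 1 (restock 18): 40 + 18 = 58
  Event 2 (sale 15): sell min(15,58)=15. stock: 58 - 15 = 43. total_sold = 15
  Event 3 (sale 12): sell min(12,43)=12. stock: 43 - 12 = 31. total_sold = 27
  Event 4 (restock 28): 31 + 28 = 59
  Event 5 (sale 16): sell min(16,59)=16. stock: 59 - 16 = 43. total_sold = 43
  Event 6 (return 4): 43 + 4 = 47
  Event 7 (restock 14): 47 + 14 = 61
  Event 8 (sale 14): sell min(14,61)=14. stock: 61 - 14 = 47. total_sold = 57
  Event 9 (restock 24): 47 + 24 = 71
  Event 10 (restock 19): 71 + 19 = 90
Final: stock = 90, total_sold = 57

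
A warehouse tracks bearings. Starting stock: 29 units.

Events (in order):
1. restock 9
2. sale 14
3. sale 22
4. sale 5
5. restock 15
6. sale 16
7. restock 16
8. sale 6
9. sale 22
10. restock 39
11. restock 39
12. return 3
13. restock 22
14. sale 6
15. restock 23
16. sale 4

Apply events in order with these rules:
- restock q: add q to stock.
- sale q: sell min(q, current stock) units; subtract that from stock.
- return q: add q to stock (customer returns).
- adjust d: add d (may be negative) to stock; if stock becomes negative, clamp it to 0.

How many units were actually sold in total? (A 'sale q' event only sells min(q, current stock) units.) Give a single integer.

Answer: 79

Derivation:
Processing events:
Start: stock = 29
  Event 1 (restock 9): 29 + 9 = 38
  Event 2 (sale 14): sell min(14,38)=14. stock: 38 - 14 = 24. total_sold = 14
  Event 3 (sale 22): sell min(22,24)=22. stock: 24 - 22 = 2. total_sold = 36
  Event 4 (sale 5): sell min(5,2)=2. stock: 2 - 2 = 0. total_sold = 38
  Event 5 (restock 15): 0 + 15 = 15
  Event 6 (sale 16): sell min(16,15)=15. stock: 15 - 15 = 0. total_sold = 53
  Event 7 (restock 16): 0 + 16 = 16
  Event 8 (sale 6): sell min(6,16)=6. stock: 16 - 6 = 10. total_sold = 59
  Event 9 (sale 22): sell min(22,10)=10. stock: 10 - 10 = 0. total_sold = 69
  Event 10 (restock 39): 0 + 39 = 39
  Event 11 (restock 39): 39 + 39 = 78
  Event 12 (return 3): 78 + 3 = 81
  Event 13 (restock 22): 81 + 22 = 103
  Event 14 (sale 6): sell min(6,103)=6. stock: 103 - 6 = 97. total_sold = 75
  Event 15 (restock 23): 97 + 23 = 120
  Event 16 (sale 4): sell min(4,120)=4. stock: 120 - 4 = 116. total_sold = 79
Final: stock = 116, total_sold = 79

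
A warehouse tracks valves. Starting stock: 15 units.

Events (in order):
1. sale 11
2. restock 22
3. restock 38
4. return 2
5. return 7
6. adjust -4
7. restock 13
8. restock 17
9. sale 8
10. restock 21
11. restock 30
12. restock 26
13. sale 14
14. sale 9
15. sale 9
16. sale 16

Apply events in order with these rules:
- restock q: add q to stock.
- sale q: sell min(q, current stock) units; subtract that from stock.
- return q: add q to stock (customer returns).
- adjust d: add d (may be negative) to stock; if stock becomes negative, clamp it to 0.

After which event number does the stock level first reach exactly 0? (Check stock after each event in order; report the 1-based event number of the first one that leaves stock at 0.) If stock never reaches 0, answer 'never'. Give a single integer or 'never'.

Answer: never

Derivation:
Processing events:
Start: stock = 15
  Event 1 (sale 11): sell min(11,15)=11. stock: 15 - 11 = 4. total_sold = 11
  Event 2 (restock 22): 4 + 22 = 26
  Event 3 (restock 38): 26 + 38 = 64
  Event 4 (return 2): 64 + 2 = 66
  Event 5 (return 7): 66 + 7 = 73
  Event 6 (adjust -4): 73 + -4 = 69
  Event 7 (restock 13): 69 + 13 = 82
  Event 8 (restock 17): 82 + 17 = 99
  Event 9 (sale 8): sell min(8,99)=8. stock: 99 - 8 = 91. total_sold = 19
  Event 10 (restock 21): 91 + 21 = 112
  Event 11 (restock 30): 112 + 30 = 142
  Event 12 (restock 26): 142 + 26 = 168
  Event 13 (sale 14): sell min(14,168)=14. stock: 168 - 14 = 154. total_sold = 33
  Event 14 (sale 9): sell min(9,154)=9. stock: 154 - 9 = 145. total_sold = 42
  Event 15 (sale 9): sell min(9,145)=9. stock: 145 - 9 = 136. total_sold = 51
  Event 16 (sale 16): sell min(16,136)=16. stock: 136 - 16 = 120. total_sold = 67
Final: stock = 120, total_sold = 67

Stock never reaches 0.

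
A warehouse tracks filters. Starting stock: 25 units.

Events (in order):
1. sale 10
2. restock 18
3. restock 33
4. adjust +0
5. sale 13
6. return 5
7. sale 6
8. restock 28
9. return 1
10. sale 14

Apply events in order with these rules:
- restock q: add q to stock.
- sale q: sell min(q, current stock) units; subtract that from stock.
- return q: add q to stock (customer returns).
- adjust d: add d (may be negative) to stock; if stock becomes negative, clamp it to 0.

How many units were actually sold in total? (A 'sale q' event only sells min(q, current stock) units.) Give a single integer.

Answer: 43

Derivation:
Processing events:
Start: stock = 25
  Event 1 (sale 10): sell min(10,25)=10. stock: 25 - 10 = 15. total_sold = 10
  Event 2 (restock 18): 15 + 18 = 33
  Event 3 (restock 33): 33 + 33 = 66
  Event 4 (adjust +0): 66 + 0 = 66
  Event 5 (sale 13): sell min(13,66)=13. stock: 66 - 13 = 53. total_sold = 23
  Event 6 (return 5): 53 + 5 = 58
  Event 7 (sale 6): sell min(6,58)=6. stock: 58 - 6 = 52. total_sold = 29
  Event 8 (restock 28): 52 + 28 = 80
  Event 9 (return 1): 80 + 1 = 81
  Event 10 (sale 14): sell min(14,81)=14. stock: 81 - 14 = 67. total_sold = 43
Final: stock = 67, total_sold = 43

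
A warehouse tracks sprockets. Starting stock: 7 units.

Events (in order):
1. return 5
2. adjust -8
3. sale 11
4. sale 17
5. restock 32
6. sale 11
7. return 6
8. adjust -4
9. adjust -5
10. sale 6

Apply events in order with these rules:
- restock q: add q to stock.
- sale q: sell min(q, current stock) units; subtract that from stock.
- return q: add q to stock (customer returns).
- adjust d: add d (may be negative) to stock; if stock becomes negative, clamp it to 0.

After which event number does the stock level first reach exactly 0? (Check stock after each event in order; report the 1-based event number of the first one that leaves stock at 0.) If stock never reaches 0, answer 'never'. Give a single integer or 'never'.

Answer: 3

Derivation:
Processing events:
Start: stock = 7
  Event 1 (return 5): 7 + 5 = 12
  Event 2 (adjust -8): 12 + -8 = 4
  Event 3 (sale 11): sell min(11,4)=4. stock: 4 - 4 = 0. total_sold = 4
  Event 4 (sale 17): sell min(17,0)=0. stock: 0 - 0 = 0. total_sold = 4
  Event 5 (restock 32): 0 + 32 = 32
  Event 6 (sale 11): sell min(11,32)=11. stock: 32 - 11 = 21. total_sold = 15
  Event 7 (return 6): 21 + 6 = 27
  Event 8 (adjust -4): 27 + -4 = 23
  Event 9 (adjust -5): 23 + -5 = 18
  Event 10 (sale 6): sell min(6,18)=6. stock: 18 - 6 = 12. total_sold = 21
Final: stock = 12, total_sold = 21

First zero at event 3.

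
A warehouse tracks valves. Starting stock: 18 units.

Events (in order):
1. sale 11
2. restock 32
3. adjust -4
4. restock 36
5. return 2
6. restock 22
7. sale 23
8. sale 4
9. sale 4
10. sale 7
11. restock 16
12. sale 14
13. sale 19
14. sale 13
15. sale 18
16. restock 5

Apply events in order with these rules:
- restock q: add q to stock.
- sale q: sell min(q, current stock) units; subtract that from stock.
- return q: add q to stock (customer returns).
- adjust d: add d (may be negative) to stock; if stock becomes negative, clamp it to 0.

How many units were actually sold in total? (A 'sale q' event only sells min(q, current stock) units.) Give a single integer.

Answer: 113

Derivation:
Processing events:
Start: stock = 18
  Event 1 (sale 11): sell min(11,18)=11. stock: 18 - 11 = 7. total_sold = 11
  Event 2 (restock 32): 7 + 32 = 39
  Event 3 (adjust -4): 39 + -4 = 35
  Event 4 (restock 36): 35 + 36 = 71
  Event 5 (return 2): 71 + 2 = 73
  Event 6 (restock 22): 73 + 22 = 95
  Event 7 (sale 23): sell min(23,95)=23. stock: 95 - 23 = 72. total_sold = 34
  Event 8 (sale 4): sell min(4,72)=4. stock: 72 - 4 = 68. total_sold = 38
  Event 9 (sale 4): sell min(4,68)=4. stock: 68 - 4 = 64. total_sold = 42
  Event 10 (sale 7): sell min(7,64)=7. stock: 64 - 7 = 57. total_sold = 49
  Event 11 (restock 16): 57 + 16 = 73
  Event 12 (sale 14): sell min(14,73)=14. stock: 73 - 14 = 59. total_sold = 63
  Event 13 (sale 19): sell min(19,59)=19. stock: 59 - 19 = 40. total_sold = 82
  Event 14 (sale 13): sell min(13,40)=13. stock: 40 - 13 = 27. total_sold = 95
  Event 15 (sale 18): sell min(18,27)=18. stock: 27 - 18 = 9. total_sold = 113
  Event 16 (restock 5): 9 + 5 = 14
Final: stock = 14, total_sold = 113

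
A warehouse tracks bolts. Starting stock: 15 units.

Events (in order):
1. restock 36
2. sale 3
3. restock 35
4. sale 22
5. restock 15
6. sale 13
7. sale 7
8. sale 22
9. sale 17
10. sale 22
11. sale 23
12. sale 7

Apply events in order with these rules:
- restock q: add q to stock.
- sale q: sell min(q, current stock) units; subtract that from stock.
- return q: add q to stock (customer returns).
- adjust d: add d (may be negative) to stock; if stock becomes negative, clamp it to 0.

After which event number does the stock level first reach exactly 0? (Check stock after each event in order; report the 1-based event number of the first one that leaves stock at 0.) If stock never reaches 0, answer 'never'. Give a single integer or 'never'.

Processing events:
Start: stock = 15
  Event 1 (restock 36): 15 + 36 = 51
  Event 2 (sale 3): sell min(3,51)=3. stock: 51 - 3 = 48. total_sold = 3
  Event 3 (restock 35): 48 + 35 = 83
  Event 4 (sale 22): sell min(22,83)=22. stock: 83 - 22 = 61. total_sold = 25
  Event 5 (restock 15): 61 + 15 = 76
  Event 6 (sale 13): sell min(13,76)=13. stock: 76 - 13 = 63. total_sold = 38
  Event 7 (sale 7): sell min(7,63)=7. stock: 63 - 7 = 56. total_sold = 45
  Event 8 (sale 22): sell min(22,56)=22. stock: 56 - 22 = 34. total_sold = 67
  Event 9 (sale 17): sell min(17,34)=17. stock: 34 - 17 = 17. total_sold = 84
  Event 10 (sale 22): sell min(22,17)=17. stock: 17 - 17 = 0. total_sold = 101
  Event 11 (sale 23): sell min(23,0)=0. stock: 0 - 0 = 0. total_sold = 101
  Event 12 (sale 7): sell min(7,0)=0. stock: 0 - 0 = 0. total_sold = 101
Final: stock = 0, total_sold = 101

First zero at event 10.

Answer: 10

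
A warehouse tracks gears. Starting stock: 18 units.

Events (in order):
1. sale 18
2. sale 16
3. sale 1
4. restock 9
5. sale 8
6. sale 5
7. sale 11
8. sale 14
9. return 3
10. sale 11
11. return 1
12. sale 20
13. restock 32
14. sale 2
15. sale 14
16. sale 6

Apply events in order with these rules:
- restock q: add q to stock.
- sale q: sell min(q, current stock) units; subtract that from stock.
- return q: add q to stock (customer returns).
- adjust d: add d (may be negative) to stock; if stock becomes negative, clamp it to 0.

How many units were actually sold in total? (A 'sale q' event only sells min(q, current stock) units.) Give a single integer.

Processing events:
Start: stock = 18
  Event 1 (sale 18): sell min(18,18)=18. stock: 18 - 18 = 0. total_sold = 18
  Event 2 (sale 16): sell min(16,0)=0. stock: 0 - 0 = 0. total_sold = 18
  Event 3 (sale 1): sell min(1,0)=0. stock: 0 - 0 = 0. total_sold = 18
  Event 4 (restock 9): 0 + 9 = 9
  Event 5 (sale 8): sell min(8,9)=8. stock: 9 - 8 = 1. total_sold = 26
  Event 6 (sale 5): sell min(5,1)=1. stock: 1 - 1 = 0. total_sold = 27
  Event 7 (sale 11): sell min(11,0)=0. stock: 0 - 0 = 0. total_sold = 27
  Event 8 (sale 14): sell min(14,0)=0. stock: 0 - 0 = 0. total_sold = 27
  Event 9 (return 3): 0 + 3 = 3
  Event 10 (sale 11): sell min(11,3)=3. stock: 3 - 3 = 0. total_sold = 30
  Event 11 (return 1): 0 + 1 = 1
  Event 12 (sale 20): sell min(20,1)=1. stock: 1 - 1 = 0. total_sold = 31
  Event 13 (restock 32): 0 + 32 = 32
  Event 14 (sale 2): sell min(2,32)=2. stock: 32 - 2 = 30. total_sold = 33
  Event 15 (sale 14): sell min(14,30)=14. stock: 30 - 14 = 16. total_sold = 47
  Event 16 (sale 6): sell min(6,16)=6. stock: 16 - 6 = 10. total_sold = 53
Final: stock = 10, total_sold = 53

Answer: 53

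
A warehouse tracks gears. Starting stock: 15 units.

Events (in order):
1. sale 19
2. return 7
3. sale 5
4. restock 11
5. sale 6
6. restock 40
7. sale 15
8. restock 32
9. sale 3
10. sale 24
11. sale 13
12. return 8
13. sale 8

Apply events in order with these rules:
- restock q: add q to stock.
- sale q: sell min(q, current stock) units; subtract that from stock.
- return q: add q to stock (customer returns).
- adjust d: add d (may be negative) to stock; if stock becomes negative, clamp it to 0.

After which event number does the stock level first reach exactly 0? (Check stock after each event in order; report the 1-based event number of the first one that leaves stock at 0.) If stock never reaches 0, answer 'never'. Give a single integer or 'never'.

Answer: 1

Derivation:
Processing events:
Start: stock = 15
  Event 1 (sale 19): sell min(19,15)=15. stock: 15 - 15 = 0. total_sold = 15
  Event 2 (return 7): 0 + 7 = 7
  Event 3 (sale 5): sell min(5,7)=5. stock: 7 - 5 = 2. total_sold = 20
  Event 4 (restock 11): 2 + 11 = 13
  Event 5 (sale 6): sell min(6,13)=6. stock: 13 - 6 = 7. total_sold = 26
  Event 6 (restock 40): 7 + 40 = 47
  Event 7 (sale 15): sell min(15,47)=15. stock: 47 - 15 = 32. total_sold = 41
  Event 8 (restock 32): 32 + 32 = 64
  Event 9 (sale 3): sell min(3,64)=3. stock: 64 - 3 = 61. total_sold = 44
  Event 10 (sale 24): sell min(24,61)=24. stock: 61 - 24 = 37. total_sold = 68
  Event 11 (sale 13): sell min(13,37)=13. stock: 37 - 13 = 24. total_sold = 81
  Event 12 (return 8): 24 + 8 = 32
  Event 13 (sale 8): sell min(8,32)=8. stock: 32 - 8 = 24. total_sold = 89
Final: stock = 24, total_sold = 89

First zero at event 1.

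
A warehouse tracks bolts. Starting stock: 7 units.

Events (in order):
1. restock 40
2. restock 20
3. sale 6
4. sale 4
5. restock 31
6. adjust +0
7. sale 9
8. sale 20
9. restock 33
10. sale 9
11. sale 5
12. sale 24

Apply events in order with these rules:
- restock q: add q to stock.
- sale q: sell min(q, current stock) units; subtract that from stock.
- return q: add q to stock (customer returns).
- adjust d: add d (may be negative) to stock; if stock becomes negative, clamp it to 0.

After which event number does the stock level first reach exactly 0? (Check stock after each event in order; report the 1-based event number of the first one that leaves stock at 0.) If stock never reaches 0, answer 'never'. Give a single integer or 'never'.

Answer: never

Derivation:
Processing events:
Start: stock = 7
  Event 1 (restock 40): 7 + 40 = 47
  Event 2 (restock 20): 47 + 20 = 67
  Event 3 (sale 6): sell min(6,67)=6. stock: 67 - 6 = 61. total_sold = 6
  Event 4 (sale 4): sell min(4,61)=4. stock: 61 - 4 = 57. total_sold = 10
  Event 5 (restock 31): 57 + 31 = 88
  Event 6 (adjust +0): 88 + 0 = 88
  Event 7 (sale 9): sell min(9,88)=9. stock: 88 - 9 = 79. total_sold = 19
  Event 8 (sale 20): sell min(20,79)=20. stock: 79 - 20 = 59. total_sold = 39
  Event 9 (restock 33): 59 + 33 = 92
  Event 10 (sale 9): sell min(9,92)=9. stock: 92 - 9 = 83. total_sold = 48
  Event 11 (sale 5): sell min(5,83)=5. stock: 83 - 5 = 78. total_sold = 53
  Event 12 (sale 24): sell min(24,78)=24. stock: 78 - 24 = 54. total_sold = 77
Final: stock = 54, total_sold = 77

Stock never reaches 0.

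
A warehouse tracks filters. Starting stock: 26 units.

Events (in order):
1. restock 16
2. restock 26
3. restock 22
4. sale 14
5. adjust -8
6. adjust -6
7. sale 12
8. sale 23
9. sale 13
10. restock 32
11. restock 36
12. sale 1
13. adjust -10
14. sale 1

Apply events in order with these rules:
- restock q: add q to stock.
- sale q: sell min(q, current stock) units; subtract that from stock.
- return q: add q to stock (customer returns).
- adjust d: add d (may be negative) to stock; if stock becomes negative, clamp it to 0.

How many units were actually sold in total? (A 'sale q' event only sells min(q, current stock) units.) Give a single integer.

Answer: 64

Derivation:
Processing events:
Start: stock = 26
  Event 1 (restock 16): 26 + 16 = 42
  Event 2 (restock 26): 42 + 26 = 68
  Event 3 (restock 22): 68 + 22 = 90
  Event 4 (sale 14): sell min(14,90)=14. stock: 90 - 14 = 76. total_sold = 14
  Event 5 (adjust -8): 76 + -8 = 68
  Event 6 (adjust -6): 68 + -6 = 62
  Event 7 (sale 12): sell min(12,62)=12. stock: 62 - 12 = 50. total_sold = 26
  Event 8 (sale 23): sell min(23,50)=23. stock: 50 - 23 = 27. total_sold = 49
  Event 9 (sale 13): sell min(13,27)=13. stock: 27 - 13 = 14. total_sold = 62
  Event 10 (restock 32): 14 + 32 = 46
  Event 11 (restock 36): 46 + 36 = 82
  Event 12 (sale 1): sell min(1,82)=1. stock: 82 - 1 = 81. total_sold = 63
  Event 13 (adjust -10): 81 + -10 = 71
  Event 14 (sale 1): sell min(1,71)=1. stock: 71 - 1 = 70. total_sold = 64
Final: stock = 70, total_sold = 64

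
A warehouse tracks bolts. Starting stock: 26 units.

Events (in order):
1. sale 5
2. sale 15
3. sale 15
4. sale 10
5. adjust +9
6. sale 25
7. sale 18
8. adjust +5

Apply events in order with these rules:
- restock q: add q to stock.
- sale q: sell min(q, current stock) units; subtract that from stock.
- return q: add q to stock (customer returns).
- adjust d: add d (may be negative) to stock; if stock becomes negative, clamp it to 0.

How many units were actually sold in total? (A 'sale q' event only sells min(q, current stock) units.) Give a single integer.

Processing events:
Start: stock = 26
  Event 1 (sale 5): sell min(5,26)=5. stock: 26 - 5 = 21. total_sold = 5
  Event 2 (sale 15): sell min(15,21)=15. stock: 21 - 15 = 6. total_sold = 20
  Event 3 (sale 15): sell min(15,6)=6. stock: 6 - 6 = 0. total_sold = 26
  Event 4 (sale 10): sell min(10,0)=0. stock: 0 - 0 = 0. total_sold = 26
  Event 5 (adjust +9): 0 + 9 = 9
  Event 6 (sale 25): sell min(25,9)=9. stock: 9 - 9 = 0. total_sold = 35
  Event 7 (sale 18): sell min(18,0)=0. stock: 0 - 0 = 0. total_sold = 35
  Event 8 (adjust +5): 0 + 5 = 5
Final: stock = 5, total_sold = 35

Answer: 35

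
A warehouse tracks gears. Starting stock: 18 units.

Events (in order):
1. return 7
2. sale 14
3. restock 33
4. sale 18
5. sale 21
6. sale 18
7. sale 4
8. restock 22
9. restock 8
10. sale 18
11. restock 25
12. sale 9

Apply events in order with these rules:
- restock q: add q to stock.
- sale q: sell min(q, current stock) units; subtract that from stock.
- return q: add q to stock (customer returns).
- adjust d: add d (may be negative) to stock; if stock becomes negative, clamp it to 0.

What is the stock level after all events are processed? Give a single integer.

Processing events:
Start: stock = 18
  Event 1 (return 7): 18 + 7 = 25
  Event 2 (sale 14): sell min(14,25)=14. stock: 25 - 14 = 11. total_sold = 14
  Event 3 (restock 33): 11 + 33 = 44
  Event 4 (sale 18): sell min(18,44)=18. stock: 44 - 18 = 26. total_sold = 32
  Event 5 (sale 21): sell min(21,26)=21. stock: 26 - 21 = 5. total_sold = 53
  Event 6 (sale 18): sell min(18,5)=5. stock: 5 - 5 = 0. total_sold = 58
  Event 7 (sale 4): sell min(4,0)=0. stock: 0 - 0 = 0. total_sold = 58
  Event 8 (restock 22): 0 + 22 = 22
  Event 9 (restock 8): 22 + 8 = 30
  Event 10 (sale 18): sell min(18,30)=18. stock: 30 - 18 = 12. total_sold = 76
  Event 11 (restock 25): 12 + 25 = 37
  Event 12 (sale 9): sell min(9,37)=9. stock: 37 - 9 = 28. total_sold = 85
Final: stock = 28, total_sold = 85

Answer: 28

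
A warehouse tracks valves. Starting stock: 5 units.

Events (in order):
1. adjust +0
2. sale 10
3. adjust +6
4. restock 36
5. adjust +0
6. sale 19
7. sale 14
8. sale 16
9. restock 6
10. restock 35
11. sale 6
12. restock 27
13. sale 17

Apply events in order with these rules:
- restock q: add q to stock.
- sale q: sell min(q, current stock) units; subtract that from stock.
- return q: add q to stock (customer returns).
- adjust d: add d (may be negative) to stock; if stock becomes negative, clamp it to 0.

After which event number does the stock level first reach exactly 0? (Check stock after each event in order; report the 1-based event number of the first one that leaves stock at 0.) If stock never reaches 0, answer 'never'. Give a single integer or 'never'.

Answer: 2

Derivation:
Processing events:
Start: stock = 5
  Event 1 (adjust +0): 5 + 0 = 5
  Event 2 (sale 10): sell min(10,5)=5. stock: 5 - 5 = 0. total_sold = 5
  Event 3 (adjust +6): 0 + 6 = 6
  Event 4 (restock 36): 6 + 36 = 42
  Event 5 (adjust +0): 42 + 0 = 42
  Event 6 (sale 19): sell min(19,42)=19. stock: 42 - 19 = 23. total_sold = 24
  Event 7 (sale 14): sell min(14,23)=14. stock: 23 - 14 = 9. total_sold = 38
  Event 8 (sale 16): sell min(16,9)=9. stock: 9 - 9 = 0. total_sold = 47
  Event 9 (restock 6): 0 + 6 = 6
  Event 10 (restock 35): 6 + 35 = 41
  Event 11 (sale 6): sell min(6,41)=6. stock: 41 - 6 = 35. total_sold = 53
  Event 12 (restock 27): 35 + 27 = 62
  Event 13 (sale 17): sell min(17,62)=17. stock: 62 - 17 = 45. total_sold = 70
Final: stock = 45, total_sold = 70

First zero at event 2.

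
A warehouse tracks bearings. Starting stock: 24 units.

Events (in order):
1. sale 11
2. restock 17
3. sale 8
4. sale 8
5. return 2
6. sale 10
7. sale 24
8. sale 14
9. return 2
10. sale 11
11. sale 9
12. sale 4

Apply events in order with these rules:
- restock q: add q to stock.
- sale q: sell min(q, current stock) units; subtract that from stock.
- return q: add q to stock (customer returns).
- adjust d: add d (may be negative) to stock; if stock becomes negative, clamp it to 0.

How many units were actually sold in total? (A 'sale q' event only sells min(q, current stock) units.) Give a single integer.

Answer: 45

Derivation:
Processing events:
Start: stock = 24
  Event 1 (sale 11): sell min(11,24)=11. stock: 24 - 11 = 13. total_sold = 11
  Event 2 (restock 17): 13 + 17 = 30
  Event 3 (sale 8): sell min(8,30)=8. stock: 30 - 8 = 22. total_sold = 19
  Event 4 (sale 8): sell min(8,22)=8. stock: 22 - 8 = 14. total_sold = 27
  Event 5 (return 2): 14 + 2 = 16
  Event 6 (sale 10): sell min(10,16)=10. stock: 16 - 10 = 6. total_sold = 37
  Event 7 (sale 24): sell min(24,6)=6. stock: 6 - 6 = 0. total_sold = 43
  Event 8 (sale 14): sell min(14,0)=0. stock: 0 - 0 = 0. total_sold = 43
  Event 9 (return 2): 0 + 2 = 2
  Event 10 (sale 11): sell min(11,2)=2. stock: 2 - 2 = 0. total_sold = 45
  Event 11 (sale 9): sell min(9,0)=0. stock: 0 - 0 = 0. total_sold = 45
  Event 12 (sale 4): sell min(4,0)=0. stock: 0 - 0 = 0. total_sold = 45
Final: stock = 0, total_sold = 45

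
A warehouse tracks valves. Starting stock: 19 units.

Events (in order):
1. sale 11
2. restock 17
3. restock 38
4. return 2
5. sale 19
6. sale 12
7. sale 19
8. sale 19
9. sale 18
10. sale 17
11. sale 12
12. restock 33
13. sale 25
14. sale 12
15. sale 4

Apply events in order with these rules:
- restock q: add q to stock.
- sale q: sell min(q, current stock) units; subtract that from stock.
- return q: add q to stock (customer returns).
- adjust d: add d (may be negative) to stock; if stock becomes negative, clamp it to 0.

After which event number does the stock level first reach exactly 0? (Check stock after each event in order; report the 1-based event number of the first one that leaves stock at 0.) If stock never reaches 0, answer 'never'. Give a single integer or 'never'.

Answer: 8

Derivation:
Processing events:
Start: stock = 19
  Event 1 (sale 11): sell min(11,19)=11. stock: 19 - 11 = 8. total_sold = 11
  Event 2 (restock 17): 8 + 17 = 25
  Event 3 (restock 38): 25 + 38 = 63
  Event 4 (return 2): 63 + 2 = 65
  Event 5 (sale 19): sell min(19,65)=19. stock: 65 - 19 = 46. total_sold = 30
  Event 6 (sale 12): sell min(12,46)=12. stock: 46 - 12 = 34. total_sold = 42
  Event 7 (sale 19): sell min(19,34)=19. stock: 34 - 19 = 15. total_sold = 61
  Event 8 (sale 19): sell min(19,15)=15. stock: 15 - 15 = 0. total_sold = 76
  Event 9 (sale 18): sell min(18,0)=0. stock: 0 - 0 = 0. total_sold = 76
  Event 10 (sale 17): sell min(17,0)=0. stock: 0 - 0 = 0. total_sold = 76
  Event 11 (sale 12): sell min(12,0)=0. stock: 0 - 0 = 0. total_sold = 76
  Event 12 (restock 33): 0 + 33 = 33
  Event 13 (sale 25): sell min(25,33)=25. stock: 33 - 25 = 8. total_sold = 101
  Event 14 (sale 12): sell min(12,8)=8. stock: 8 - 8 = 0. total_sold = 109
  Event 15 (sale 4): sell min(4,0)=0. stock: 0 - 0 = 0. total_sold = 109
Final: stock = 0, total_sold = 109

First zero at event 8.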